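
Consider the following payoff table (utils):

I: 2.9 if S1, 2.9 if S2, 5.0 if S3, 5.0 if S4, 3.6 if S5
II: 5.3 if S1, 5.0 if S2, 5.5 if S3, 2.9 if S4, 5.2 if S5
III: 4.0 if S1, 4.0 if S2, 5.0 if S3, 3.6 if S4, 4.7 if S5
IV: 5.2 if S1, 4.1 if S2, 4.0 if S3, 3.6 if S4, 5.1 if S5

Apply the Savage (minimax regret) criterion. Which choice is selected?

Column bests: S1=5.3, S2=5.0, S3=5.5, S4=5.0, S5=5.2.
I regrets: 2.4, 2.1, 0.5, 0.0, 1.6 → max 2.4
II regrets: 0.0, 0.0, 0.0, 2.1, 0.0 → max 2.1
III regrets: 1.3, 1.0, 0.5, 1.4, 0.5 → max 1.4
IV regrets: 0.1, 0.9, 1.5, 1.4, 0.1 → max 1.5
Smallest max regret = 1.4 → III.

III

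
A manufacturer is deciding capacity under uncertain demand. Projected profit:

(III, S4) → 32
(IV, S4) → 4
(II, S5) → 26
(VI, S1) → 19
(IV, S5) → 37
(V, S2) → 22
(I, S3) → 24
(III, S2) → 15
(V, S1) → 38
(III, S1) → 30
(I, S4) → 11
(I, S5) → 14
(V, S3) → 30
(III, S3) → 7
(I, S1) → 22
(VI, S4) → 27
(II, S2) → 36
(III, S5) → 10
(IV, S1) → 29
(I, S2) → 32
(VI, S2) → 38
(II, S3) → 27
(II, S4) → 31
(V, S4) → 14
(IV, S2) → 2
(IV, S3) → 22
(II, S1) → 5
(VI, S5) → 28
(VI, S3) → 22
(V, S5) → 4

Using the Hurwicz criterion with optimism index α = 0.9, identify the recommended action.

VI

I: 0.9·32 + 0.1·11 = 29.9
II: 0.9·36 + 0.1·5 = 32.9
III: 0.9·32 + 0.1·7 = 29.5
IV: 0.9·37 + 0.1·2 = 33.5
V: 0.9·38 + 0.1·4 = 34.6
VI: 0.9·38 + 0.1·19 = 36.1
Highest Hurwicz score = 36.1 → VI.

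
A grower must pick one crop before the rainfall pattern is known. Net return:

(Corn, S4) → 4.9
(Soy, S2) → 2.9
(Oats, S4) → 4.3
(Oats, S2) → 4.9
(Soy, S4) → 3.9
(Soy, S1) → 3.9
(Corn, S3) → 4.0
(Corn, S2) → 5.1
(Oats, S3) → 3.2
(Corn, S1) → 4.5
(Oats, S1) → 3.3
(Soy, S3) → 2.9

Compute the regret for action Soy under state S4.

1.0

Best payoff under S4 is 4.9.
Regret = 4.9 − 3.9 = 1.0.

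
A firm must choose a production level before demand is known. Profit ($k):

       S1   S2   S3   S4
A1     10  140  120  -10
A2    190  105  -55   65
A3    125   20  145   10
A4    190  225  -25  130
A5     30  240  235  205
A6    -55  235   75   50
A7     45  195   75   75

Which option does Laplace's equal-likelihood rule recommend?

Row averages: A1=65, A2=76.25, A3=75, A4=130, A5=177.5, A6=76.25, A7=97.5
Highest average = 177.5 → A5.

A5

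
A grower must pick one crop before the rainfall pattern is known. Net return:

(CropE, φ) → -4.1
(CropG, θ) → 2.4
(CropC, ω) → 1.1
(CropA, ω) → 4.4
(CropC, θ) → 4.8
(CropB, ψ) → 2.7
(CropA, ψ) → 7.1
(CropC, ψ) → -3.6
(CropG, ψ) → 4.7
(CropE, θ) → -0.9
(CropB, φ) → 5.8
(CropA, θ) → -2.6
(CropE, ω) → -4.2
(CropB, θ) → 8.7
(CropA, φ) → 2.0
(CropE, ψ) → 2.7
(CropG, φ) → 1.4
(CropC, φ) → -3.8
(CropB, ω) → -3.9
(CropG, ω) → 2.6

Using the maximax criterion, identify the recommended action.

Row maxima: CropB=8.7, CropA=7.1, CropG=4.7, CropE=2.7, CropC=4.8
Best best-case = 8.7 → CropB.

CropB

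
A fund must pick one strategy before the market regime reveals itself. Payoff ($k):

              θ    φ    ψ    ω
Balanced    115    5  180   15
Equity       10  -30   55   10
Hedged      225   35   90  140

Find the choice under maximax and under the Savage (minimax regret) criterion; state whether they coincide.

Row maxima: Balanced=180, Equity=55, Hedged=225
Best best-case = 225 → Hedged.
Column bests: θ=225, φ=35, ψ=180, ω=140.
Balanced regrets: 110, 30, 0, 125 → max 125
Equity regrets: 215, 65, 125, 130 → max 215
Hedged regrets: 0, 0, 90, 0 → max 90
Smallest max regret = 90 → Hedged.

maximax → Hedged; minimax regret → Hedged (agree)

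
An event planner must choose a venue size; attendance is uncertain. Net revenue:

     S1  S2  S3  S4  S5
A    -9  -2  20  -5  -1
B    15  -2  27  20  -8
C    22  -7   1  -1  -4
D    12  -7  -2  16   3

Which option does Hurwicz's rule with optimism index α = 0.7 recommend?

A: 0.7·20 + 0.3·(-9) = 11.3
B: 0.7·27 + 0.3·(-8) = 16.5
C: 0.7·22 + 0.3·(-7) = 13.3
D: 0.7·16 + 0.3·(-7) = 9.1
Highest Hurwicz score = 16.5 → B.

B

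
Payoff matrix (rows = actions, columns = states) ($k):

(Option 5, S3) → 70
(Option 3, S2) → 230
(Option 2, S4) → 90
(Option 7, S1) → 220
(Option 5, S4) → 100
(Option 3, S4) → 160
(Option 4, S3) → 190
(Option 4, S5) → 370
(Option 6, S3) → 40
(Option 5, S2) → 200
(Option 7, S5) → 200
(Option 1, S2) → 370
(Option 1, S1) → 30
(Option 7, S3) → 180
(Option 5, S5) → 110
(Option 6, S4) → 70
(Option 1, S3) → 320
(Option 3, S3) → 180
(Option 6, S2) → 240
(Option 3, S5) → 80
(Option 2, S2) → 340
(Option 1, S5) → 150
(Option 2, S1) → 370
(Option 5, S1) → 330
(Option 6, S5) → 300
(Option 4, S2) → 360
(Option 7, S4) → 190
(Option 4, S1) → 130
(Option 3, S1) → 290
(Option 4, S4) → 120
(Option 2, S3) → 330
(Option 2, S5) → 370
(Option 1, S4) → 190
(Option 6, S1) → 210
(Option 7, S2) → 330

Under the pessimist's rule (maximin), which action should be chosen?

Row minima: Option 1=30, Option 2=90, Option 3=80, Option 4=120, Option 5=70, Option 6=40, Option 7=180
Best worst-case = 180 → Option 7.

Option 7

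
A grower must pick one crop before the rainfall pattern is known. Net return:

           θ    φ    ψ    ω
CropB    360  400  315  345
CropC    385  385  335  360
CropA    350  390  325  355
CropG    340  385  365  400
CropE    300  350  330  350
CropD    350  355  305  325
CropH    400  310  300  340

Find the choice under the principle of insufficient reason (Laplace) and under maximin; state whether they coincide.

Row averages: CropB=355, CropC=366.25, CropA=355, CropG=372.5, CropE=332.5, CropD=333.75, CropH=337.5
Highest average = 372.5 → CropG.
Row minima: CropB=315, CropC=335, CropA=325, CropG=340, CropE=300, CropD=305, CropH=300
Best worst-case = 340 → CropG.

laplace → CropG; maximin → CropG (agree)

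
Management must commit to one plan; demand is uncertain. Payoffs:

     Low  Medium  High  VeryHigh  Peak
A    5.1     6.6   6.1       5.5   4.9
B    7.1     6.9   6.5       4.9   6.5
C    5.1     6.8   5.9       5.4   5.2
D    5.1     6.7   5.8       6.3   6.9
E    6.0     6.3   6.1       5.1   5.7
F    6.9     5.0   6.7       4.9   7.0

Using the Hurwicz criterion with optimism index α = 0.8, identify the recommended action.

A: 0.8·6.6 + 0.2·4.9 = 6.26
B: 0.8·7.1 + 0.2·4.9 = 6.66
C: 0.8·6.8 + 0.2·5.1 = 6.46
D: 0.8·6.9 + 0.2·5.1 = 6.54
E: 0.8·6.3 + 0.2·5.1 = 6.06
F: 0.8·7.0 + 0.2·4.9 = 6.58
Highest Hurwicz score = 6.66 → B.

B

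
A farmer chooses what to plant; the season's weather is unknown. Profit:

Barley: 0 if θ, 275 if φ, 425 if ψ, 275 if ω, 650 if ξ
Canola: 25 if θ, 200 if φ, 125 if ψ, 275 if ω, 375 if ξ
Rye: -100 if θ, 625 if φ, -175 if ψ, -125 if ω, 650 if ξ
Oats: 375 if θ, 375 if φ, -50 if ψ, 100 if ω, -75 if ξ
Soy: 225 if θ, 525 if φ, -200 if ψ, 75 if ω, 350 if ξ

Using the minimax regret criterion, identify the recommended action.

Barley

Column bests: θ=375, φ=625, ψ=425, ω=275, ξ=650.
Barley regrets: 375, 350, 0, 0, 0 → max 375
Canola regrets: 350, 425, 300, 0, 275 → max 425
Rye regrets: 475, 0, 600, 400, 0 → max 600
Oats regrets: 0, 250, 475, 175, 725 → max 725
Soy regrets: 150, 100, 625, 200, 300 → max 625
Smallest max regret = 375 → Barley.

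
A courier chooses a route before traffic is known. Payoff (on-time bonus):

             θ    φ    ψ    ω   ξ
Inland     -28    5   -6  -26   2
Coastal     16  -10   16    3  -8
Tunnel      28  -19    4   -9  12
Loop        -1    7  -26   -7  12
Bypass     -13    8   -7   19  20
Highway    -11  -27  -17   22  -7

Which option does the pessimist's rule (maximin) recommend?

Coastal

Row minima: Inland=-28, Coastal=-10, Tunnel=-19, Loop=-26, Bypass=-13, Highway=-27
Best worst-case = -10 → Coastal.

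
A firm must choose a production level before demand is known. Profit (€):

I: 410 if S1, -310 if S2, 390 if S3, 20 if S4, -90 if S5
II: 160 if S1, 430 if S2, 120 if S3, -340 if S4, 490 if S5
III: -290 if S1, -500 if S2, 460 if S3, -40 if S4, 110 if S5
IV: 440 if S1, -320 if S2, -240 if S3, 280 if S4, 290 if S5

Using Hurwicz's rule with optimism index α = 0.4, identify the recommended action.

I: 0.4·410 + 0.6·(-310) = -22
II: 0.4·490 + 0.6·(-340) = -8
III: 0.4·460 + 0.6·(-500) = -116
IV: 0.4·440 + 0.6·(-320) = -16
Highest Hurwicz score = -8 → II.

II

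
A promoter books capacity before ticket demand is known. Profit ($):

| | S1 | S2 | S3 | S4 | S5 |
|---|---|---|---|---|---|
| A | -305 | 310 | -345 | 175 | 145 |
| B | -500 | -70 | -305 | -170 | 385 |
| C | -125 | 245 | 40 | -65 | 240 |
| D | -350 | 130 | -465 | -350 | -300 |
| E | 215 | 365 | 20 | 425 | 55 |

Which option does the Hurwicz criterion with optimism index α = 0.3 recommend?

A: 0.3·310 + 0.7·(-345) = -148.5
B: 0.3·385 + 0.7·(-500) = -234.5
C: 0.3·245 + 0.7·(-125) = -14
D: 0.3·130 + 0.7·(-465) = -286.5
E: 0.3·425 + 0.7·20 = 141.5
Highest Hurwicz score = 141.5 → E.

E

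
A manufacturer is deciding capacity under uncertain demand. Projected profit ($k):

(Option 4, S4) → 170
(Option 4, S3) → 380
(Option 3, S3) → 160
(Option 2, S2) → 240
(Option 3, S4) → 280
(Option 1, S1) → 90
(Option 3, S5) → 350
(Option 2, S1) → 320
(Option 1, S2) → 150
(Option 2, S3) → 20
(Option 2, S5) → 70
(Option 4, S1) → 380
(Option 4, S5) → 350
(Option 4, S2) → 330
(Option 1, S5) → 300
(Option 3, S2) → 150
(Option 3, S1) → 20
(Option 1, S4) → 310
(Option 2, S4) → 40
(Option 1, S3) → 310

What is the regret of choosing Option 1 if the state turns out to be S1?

290

Best payoff under S1 is 380.
Regret = 380 − 90 = 290.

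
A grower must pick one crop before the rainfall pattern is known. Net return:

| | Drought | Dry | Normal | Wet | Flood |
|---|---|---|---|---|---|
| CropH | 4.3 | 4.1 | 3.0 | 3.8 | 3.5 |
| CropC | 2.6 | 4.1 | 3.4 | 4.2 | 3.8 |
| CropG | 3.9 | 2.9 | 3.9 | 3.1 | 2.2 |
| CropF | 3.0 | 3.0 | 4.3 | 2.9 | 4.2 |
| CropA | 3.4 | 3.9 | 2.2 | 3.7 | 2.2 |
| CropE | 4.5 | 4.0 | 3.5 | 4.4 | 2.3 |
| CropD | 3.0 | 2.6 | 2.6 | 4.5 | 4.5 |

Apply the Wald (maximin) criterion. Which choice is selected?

Row minima: CropH=3.0, CropC=2.6, CropG=2.2, CropF=2.9, CropA=2.2, CropE=2.3, CropD=2.6
Best worst-case = 3.0 → CropH.

CropH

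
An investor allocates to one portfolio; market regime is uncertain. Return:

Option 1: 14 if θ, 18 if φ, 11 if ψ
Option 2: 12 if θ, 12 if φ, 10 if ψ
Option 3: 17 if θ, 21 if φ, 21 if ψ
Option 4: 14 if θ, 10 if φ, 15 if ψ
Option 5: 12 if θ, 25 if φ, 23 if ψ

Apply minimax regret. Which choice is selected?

Option 3

Column bests: θ=17, φ=25, ψ=23.
Option 1 regrets: 3, 7, 12 → max 12
Option 2 regrets: 5, 13, 13 → max 13
Option 3 regrets: 0, 4, 2 → max 4
Option 4 regrets: 3, 15, 8 → max 15
Option 5 regrets: 5, 0, 0 → max 5
Smallest max regret = 4 → Option 3.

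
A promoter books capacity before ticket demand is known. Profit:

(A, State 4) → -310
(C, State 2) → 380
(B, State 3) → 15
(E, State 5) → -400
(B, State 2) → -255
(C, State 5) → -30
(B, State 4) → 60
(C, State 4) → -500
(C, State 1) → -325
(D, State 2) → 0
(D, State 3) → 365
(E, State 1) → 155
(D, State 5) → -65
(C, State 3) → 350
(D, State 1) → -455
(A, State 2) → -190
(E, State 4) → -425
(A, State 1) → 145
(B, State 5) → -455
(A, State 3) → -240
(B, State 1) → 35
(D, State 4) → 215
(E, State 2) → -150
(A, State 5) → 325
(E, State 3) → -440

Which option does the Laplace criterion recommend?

D

Row averages: A=-54, B=-120, C=-25, D=12, E=-252
Highest average = 12 → D.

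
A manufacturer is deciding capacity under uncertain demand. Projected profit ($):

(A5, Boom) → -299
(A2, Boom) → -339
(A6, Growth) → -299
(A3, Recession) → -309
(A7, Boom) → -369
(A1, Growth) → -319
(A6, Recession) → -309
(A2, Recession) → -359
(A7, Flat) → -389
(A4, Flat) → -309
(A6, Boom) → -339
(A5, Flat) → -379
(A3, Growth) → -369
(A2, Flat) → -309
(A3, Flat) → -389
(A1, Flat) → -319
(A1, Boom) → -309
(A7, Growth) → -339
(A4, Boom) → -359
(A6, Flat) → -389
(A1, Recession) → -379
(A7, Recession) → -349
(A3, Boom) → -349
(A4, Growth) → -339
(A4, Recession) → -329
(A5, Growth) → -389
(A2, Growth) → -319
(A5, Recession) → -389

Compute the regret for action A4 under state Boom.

Best payoff under Boom is -299.
Regret = -299 − (-359) = 60.

60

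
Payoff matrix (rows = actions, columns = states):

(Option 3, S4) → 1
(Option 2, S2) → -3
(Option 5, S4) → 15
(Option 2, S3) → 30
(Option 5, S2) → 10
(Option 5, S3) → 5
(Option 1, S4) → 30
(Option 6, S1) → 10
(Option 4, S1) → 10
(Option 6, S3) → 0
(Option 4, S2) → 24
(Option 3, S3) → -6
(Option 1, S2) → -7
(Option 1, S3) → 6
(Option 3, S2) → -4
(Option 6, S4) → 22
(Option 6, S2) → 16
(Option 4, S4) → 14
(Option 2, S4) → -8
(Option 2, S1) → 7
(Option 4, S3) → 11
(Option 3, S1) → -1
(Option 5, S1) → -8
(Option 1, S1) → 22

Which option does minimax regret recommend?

Column bests: S1=22, S2=24, S3=30, S4=30.
Option 1 regrets: 0, 31, 24, 0 → max 31
Option 2 regrets: 15, 27, 0, 38 → max 38
Option 3 regrets: 23, 28, 36, 29 → max 36
Option 4 regrets: 12, 0, 19, 16 → max 19
Option 5 regrets: 30, 14, 25, 15 → max 30
Option 6 regrets: 12, 8, 30, 8 → max 30
Smallest max regret = 19 → Option 4.

Option 4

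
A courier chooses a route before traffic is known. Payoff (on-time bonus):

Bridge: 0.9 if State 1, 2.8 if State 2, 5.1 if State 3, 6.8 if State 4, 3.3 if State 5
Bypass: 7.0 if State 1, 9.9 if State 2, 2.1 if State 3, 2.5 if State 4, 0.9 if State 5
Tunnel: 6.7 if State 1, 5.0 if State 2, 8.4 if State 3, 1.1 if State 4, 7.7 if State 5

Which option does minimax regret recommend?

Tunnel

Column bests: State 1=7.0, State 2=9.9, State 3=8.4, State 4=6.8, State 5=7.7.
Bridge regrets: 6.1, 7.1, 3.3, 0.0, 4.4 → max 7.1
Bypass regrets: 0.0, 0.0, 6.3, 4.3, 6.8 → max 6.8
Tunnel regrets: 0.3, 4.9, 0.0, 5.7, 0.0 → max 5.7
Smallest max regret = 5.7 → Tunnel.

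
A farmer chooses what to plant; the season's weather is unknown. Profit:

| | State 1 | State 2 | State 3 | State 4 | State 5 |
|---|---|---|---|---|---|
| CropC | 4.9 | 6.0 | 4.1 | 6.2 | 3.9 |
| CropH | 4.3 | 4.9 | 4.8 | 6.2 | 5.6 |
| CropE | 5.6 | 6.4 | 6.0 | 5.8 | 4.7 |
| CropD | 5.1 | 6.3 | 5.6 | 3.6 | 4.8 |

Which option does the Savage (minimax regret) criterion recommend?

CropE

Column bests: State 1=5.6, State 2=6.4, State 3=6.0, State 4=6.2, State 5=5.6.
CropC regrets: 0.7, 0.4, 1.9, 0.0, 1.7 → max 1.9
CropH regrets: 1.3, 1.5, 1.2, 0.0, 0.0 → max 1.5
CropE regrets: 0.0, 0.0, 0.0, 0.4, 0.9 → max 0.9
CropD regrets: 0.5, 0.1, 0.4, 2.6, 0.8 → max 2.6
Smallest max regret = 0.9 → CropE.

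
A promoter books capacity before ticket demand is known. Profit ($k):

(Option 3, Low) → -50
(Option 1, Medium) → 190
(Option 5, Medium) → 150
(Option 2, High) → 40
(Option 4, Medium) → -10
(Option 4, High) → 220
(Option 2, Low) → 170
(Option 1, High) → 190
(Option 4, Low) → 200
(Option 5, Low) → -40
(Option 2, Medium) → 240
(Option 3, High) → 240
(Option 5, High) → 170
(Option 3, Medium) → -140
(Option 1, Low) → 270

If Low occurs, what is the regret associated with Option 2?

100

Best payoff under Low is 270.
Regret = 270 − 170 = 100.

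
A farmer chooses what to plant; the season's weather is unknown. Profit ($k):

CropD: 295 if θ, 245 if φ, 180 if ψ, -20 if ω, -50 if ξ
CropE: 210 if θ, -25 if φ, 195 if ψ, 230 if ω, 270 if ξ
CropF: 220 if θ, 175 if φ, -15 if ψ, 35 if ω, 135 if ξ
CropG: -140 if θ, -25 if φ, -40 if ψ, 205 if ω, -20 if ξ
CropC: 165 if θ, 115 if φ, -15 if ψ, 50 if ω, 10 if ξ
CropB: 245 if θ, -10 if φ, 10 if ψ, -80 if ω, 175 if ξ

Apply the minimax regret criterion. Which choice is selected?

Column bests: θ=295, φ=245, ψ=195, ω=230, ξ=270.
CropD regrets: 0, 0, 15, 250, 320 → max 320
CropE regrets: 85, 270, 0, 0, 0 → max 270
CropF regrets: 75, 70, 210, 195, 135 → max 210
CropG regrets: 435, 270, 235, 25, 290 → max 435
CropC regrets: 130, 130, 210, 180, 260 → max 260
CropB regrets: 50, 255, 185, 310, 95 → max 310
Smallest max regret = 210 → CropF.

CropF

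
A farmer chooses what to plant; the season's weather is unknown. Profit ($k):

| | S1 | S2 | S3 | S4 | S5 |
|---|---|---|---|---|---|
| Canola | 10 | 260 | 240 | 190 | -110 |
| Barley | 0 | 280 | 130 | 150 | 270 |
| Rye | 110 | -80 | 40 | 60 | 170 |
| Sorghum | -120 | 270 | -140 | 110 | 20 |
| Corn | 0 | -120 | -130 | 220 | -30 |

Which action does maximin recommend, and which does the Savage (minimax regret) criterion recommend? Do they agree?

maximin → Barley; minimax regret → Barley (agree)

Row minima: Canola=-110, Barley=0, Rye=-80, Sorghum=-140, Corn=-130
Best worst-case = 0 → Barley.
Column bests: S1=110, S2=280, S3=240, S4=220, S5=270.
Canola regrets: 100, 20, 0, 30, 380 → max 380
Barley regrets: 110, 0, 110, 70, 0 → max 110
Rye regrets: 0, 360, 200, 160, 100 → max 360
Sorghum regrets: 230, 10, 380, 110, 250 → max 380
Corn regrets: 110, 400, 370, 0, 300 → max 400
Smallest max regret = 110 → Barley.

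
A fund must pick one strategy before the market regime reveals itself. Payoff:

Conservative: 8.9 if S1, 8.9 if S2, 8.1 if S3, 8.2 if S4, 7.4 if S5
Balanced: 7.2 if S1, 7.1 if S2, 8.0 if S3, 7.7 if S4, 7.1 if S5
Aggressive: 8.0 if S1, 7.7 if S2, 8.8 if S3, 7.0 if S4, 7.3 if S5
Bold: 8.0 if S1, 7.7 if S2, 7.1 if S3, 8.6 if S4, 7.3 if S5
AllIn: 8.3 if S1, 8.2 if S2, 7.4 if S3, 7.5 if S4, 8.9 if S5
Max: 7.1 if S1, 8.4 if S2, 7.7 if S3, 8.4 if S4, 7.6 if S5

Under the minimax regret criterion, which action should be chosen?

Column bests: S1=8.9, S2=8.9, S3=8.8, S4=8.6, S5=8.9.
Conservative regrets: 0.0, 0.0, 0.7, 0.4, 1.5 → max 1.5
Balanced regrets: 1.7, 1.8, 0.8, 0.9, 1.8 → max 1.8
Aggressive regrets: 0.9, 1.2, 0.0, 1.6, 1.6 → max 1.6
Bold regrets: 0.9, 1.2, 1.7, 0.0, 1.6 → max 1.7
AllIn regrets: 0.6, 0.7, 1.4, 1.1, 0.0 → max 1.4
Max regrets: 1.8, 0.5, 1.1, 0.2, 1.3 → max 1.8
Smallest max regret = 1.4 → AllIn.

AllIn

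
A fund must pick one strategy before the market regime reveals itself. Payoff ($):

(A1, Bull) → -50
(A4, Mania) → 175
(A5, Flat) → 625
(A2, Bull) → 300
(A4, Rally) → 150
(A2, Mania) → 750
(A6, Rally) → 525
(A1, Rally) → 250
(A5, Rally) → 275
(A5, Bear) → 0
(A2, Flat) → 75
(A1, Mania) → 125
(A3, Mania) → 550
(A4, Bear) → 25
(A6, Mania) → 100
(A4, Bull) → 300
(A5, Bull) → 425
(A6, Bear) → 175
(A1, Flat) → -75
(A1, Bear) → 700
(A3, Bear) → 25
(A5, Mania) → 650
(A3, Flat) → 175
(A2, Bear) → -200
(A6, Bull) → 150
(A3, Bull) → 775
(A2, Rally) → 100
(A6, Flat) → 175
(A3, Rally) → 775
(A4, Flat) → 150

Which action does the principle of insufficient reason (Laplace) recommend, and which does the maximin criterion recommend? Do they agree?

Row averages: A1=190, A2=205, A3=460, A4=160, A5=395, A6=225
Highest average = 460 → A3.
Row minima: A1=-75, A2=-200, A3=25, A4=25, A5=0, A6=100
Best worst-case = 100 → A6.

laplace → A3; maximin → A6 (disagree)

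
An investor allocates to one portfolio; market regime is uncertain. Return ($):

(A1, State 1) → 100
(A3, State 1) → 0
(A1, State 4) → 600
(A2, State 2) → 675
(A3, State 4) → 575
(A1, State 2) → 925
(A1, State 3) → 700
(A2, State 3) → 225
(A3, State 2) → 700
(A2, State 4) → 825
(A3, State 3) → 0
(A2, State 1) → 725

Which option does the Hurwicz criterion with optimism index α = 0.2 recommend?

A1: 0.2·925 + 0.8·100 = 265
A2: 0.2·825 + 0.8·225 = 345
A3: 0.2·700 + 0.8·0 = 140
Highest Hurwicz score = 345 → A2.

A2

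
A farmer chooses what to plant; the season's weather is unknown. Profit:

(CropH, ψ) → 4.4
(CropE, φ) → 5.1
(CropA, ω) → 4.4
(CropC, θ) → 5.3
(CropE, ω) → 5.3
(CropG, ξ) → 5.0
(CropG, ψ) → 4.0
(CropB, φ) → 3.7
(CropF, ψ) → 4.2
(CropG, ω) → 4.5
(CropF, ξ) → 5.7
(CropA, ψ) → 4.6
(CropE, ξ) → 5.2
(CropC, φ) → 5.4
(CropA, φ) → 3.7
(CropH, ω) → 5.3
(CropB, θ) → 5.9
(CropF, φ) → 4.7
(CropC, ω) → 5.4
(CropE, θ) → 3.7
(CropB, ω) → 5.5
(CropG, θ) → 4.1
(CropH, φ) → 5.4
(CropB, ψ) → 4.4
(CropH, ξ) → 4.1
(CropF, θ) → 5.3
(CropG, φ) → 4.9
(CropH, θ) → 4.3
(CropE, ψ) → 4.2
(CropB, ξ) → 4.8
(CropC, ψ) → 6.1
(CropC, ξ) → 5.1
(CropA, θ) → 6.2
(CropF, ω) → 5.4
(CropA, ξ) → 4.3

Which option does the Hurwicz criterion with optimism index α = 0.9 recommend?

CropC

CropH: 0.9·5.4 + 0.1·4.1 = 5.27
CropC: 0.9·6.1 + 0.1·5.1 = 6
CropG: 0.9·5.0 + 0.1·4.0 = 4.9
CropB: 0.9·5.9 + 0.1·3.7 = 5.68
CropE: 0.9·5.3 + 0.1·3.7 = 5.14
CropA: 0.9·6.2 + 0.1·3.7 = 5.95
CropF: 0.9·5.7 + 0.1·4.2 = 5.55
Highest Hurwicz score = 6 → CropC.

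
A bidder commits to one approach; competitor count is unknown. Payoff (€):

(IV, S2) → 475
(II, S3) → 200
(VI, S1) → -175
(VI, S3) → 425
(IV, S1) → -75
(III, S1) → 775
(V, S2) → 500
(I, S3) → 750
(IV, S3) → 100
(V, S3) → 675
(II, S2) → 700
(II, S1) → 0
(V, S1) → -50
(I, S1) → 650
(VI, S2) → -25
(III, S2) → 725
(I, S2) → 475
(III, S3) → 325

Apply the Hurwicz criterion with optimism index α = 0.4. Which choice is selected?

I

I: 0.4·750 + 0.6·475 = 585
II: 0.4·700 + 0.6·0 = 280
III: 0.4·775 + 0.6·325 = 505
IV: 0.4·475 + 0.6·(-75) = 145
V: 0.4·675 + 0.6·(-50) = 240
VI: 0.4·425 + 0.6·(-175) = 65
Highest Hurwicz score = 585 → I.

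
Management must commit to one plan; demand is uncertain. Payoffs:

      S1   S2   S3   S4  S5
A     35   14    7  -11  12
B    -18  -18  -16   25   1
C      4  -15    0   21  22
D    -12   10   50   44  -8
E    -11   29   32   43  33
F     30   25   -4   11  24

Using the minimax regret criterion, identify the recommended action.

E

Column bests: S1=35, S2=29, S3=50, S4=44, S5=33.
A regrets: 0, 15, 43, 55, 21 → max 55
B regrets: 53, 47, 66, 19, 32 → max 66
C regrets: 31, 44, 50, 23, 11 → max 50
D regrets: 47, 19, 0, 0, 41 → max 47
E regrets: 46, 0, 18, 1, 0 → max 46
F regrets: 5, 4, 54, 33, 9 → max 54
Smallest max regret = 46 → E.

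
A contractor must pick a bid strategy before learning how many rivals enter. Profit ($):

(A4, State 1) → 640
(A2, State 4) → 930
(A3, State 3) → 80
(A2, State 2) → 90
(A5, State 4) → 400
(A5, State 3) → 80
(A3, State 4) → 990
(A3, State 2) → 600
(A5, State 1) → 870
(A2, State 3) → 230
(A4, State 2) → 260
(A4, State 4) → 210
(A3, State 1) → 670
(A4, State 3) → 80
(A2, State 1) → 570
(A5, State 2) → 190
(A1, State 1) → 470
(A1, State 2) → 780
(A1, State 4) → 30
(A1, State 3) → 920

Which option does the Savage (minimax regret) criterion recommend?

Column bests: State 1=870, State 2=780, State 3=920, State 4=990.
A1 regrets: 400, 0, 0, 960 → max 960
A2 regrets: 300, 690, 690, 60 → max 690
A3 regrets: 200, 180, 840, 0 → max 840
A4 regrets: 230, 520, 840, 780 → max 840
A5 regrets: 0, 590, 840, 590 → max 840
Smallest max regret = 690 → A2.

A2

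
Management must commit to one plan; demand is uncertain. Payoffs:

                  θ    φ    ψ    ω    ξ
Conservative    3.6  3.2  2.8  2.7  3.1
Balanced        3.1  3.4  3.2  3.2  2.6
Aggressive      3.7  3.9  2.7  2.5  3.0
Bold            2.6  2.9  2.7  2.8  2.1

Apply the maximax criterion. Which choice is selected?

Aggressive

Row maxima: Conservative=3.6, Balanced=3.4, Aggressive=3.9, Bold=2.9
Best best-case = 3.9 → Aggressive.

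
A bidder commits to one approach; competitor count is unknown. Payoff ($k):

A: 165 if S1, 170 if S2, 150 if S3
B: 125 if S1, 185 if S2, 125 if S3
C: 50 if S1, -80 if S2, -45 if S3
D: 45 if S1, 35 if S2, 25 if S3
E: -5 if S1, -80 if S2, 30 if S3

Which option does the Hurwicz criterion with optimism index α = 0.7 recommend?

B

A: 0.7·170 + 0.3·150 = 164
B: 0.7·185 + 0.3·125 = 167
C: 0.7·50 + 0.3·(-80) = 11
D: 0.7·45 + 0.3·25 = 39
E: 0.7·30 + 0.3·(-80) = -3
Highest Hurwicz score = 167 → B.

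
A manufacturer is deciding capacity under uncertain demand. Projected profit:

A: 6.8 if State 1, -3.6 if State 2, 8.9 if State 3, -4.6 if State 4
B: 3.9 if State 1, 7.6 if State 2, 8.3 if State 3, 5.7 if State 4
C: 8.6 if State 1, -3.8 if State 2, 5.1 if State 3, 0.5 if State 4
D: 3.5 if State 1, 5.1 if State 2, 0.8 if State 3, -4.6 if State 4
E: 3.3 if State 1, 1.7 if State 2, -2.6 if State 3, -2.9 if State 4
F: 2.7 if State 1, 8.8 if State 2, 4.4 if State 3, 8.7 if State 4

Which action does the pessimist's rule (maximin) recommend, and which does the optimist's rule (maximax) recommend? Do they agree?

maximin → B; maximax → A (disagree)

Row minima: A=-4.6, B=3.9, C=-3.8, D=-4.6, E=-2.9, F=2.7
Best worst-case = 3.9 → B.
Row maxima: A=8.9, B=8.3, C=8.6, D=5.1, E=3.3, F=8.8
Best best-case = 8.9 → A.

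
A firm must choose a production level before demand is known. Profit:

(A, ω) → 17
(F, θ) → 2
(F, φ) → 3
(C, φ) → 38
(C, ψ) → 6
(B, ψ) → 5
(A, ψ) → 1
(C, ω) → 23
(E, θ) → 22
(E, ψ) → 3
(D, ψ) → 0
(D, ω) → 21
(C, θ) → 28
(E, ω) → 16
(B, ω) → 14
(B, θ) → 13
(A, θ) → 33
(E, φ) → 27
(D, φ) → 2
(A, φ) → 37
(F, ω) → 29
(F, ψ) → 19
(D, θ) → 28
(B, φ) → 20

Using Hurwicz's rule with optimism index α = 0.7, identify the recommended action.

C

A: 0.7·37 + 0.3·1 = 26.2
B: 0.7·20 + 0.3·5 = 15.5
C: 0.7·38 + 0.3·6 = 28.4
D: 0.7·28 + 0.3·0 = 19.6
E: 0.7·27 + 0.3·3 = 19.8
F: 0.7·29 + 0.3·2 = 20.9
Highest Hurwicz score = 28.4 → C.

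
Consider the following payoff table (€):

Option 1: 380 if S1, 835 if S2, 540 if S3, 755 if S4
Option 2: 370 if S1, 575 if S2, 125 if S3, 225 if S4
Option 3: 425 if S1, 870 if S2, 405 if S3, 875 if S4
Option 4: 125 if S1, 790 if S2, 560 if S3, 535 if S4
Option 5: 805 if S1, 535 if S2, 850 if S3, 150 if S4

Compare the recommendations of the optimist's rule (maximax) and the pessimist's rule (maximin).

maximax → Option 3; maximin → Option 3 (agree)

Row maxima: Option 1=835, Option 2=575, Option 3=875, Option 4=790, Option 5=850
Best best-case = 875 → Option 3.
Row minima: Option 1=380, Option 2=125, Option 3=405, Option 4=125, Option 5=150
Best worst-case = 405 → Option 3.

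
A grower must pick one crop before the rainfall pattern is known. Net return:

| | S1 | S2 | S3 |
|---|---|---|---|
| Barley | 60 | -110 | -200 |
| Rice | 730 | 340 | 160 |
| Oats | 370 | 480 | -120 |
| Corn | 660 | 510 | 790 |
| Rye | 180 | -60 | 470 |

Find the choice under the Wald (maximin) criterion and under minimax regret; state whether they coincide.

Row minima: Barley=-200, Rice=160, Oats=-120, Corn=510, Rye=-60
Best worst-case = 510 → Corn.
Column bests: S1=730, S2=510, S3=790.
Barley regrets: 670, 620, 990 → max 990
Rice regrets: 0, 170, 630 → max 630
Oats regrets: 360, 30, 910 → max 910
Corn regrets: 70, 0, 0 → max 70
Rye regrets: 550, 570, 320 → max 570
Smallest max regret = 70 → Corn.

maximin → Corn; minimax regret → Corn (agree)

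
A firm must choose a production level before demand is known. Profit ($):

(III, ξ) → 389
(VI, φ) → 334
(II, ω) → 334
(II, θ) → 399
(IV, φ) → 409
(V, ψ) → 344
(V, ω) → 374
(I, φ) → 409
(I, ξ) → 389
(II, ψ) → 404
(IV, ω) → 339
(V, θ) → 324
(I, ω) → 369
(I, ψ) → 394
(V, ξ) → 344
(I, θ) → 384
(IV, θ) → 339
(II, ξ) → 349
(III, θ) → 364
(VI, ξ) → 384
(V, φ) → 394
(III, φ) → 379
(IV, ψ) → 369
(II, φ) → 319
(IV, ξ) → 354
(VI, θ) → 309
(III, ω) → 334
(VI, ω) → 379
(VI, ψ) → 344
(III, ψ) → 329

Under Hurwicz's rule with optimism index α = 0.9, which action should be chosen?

I

I: 0.9·409 + 0.1·369 = 405
II: 0.9·404 + 0.1·319 = 395.5
III: 0.9·389 + 0.1·329 = 383
IV: 0.9·409 + 0.1·339 = 402
V: 0.9·394 + 0.1·324 = 387
VI: 0.9·384 + 0.1·309 = 376.5
Highest Hurwicz score = 405 → I.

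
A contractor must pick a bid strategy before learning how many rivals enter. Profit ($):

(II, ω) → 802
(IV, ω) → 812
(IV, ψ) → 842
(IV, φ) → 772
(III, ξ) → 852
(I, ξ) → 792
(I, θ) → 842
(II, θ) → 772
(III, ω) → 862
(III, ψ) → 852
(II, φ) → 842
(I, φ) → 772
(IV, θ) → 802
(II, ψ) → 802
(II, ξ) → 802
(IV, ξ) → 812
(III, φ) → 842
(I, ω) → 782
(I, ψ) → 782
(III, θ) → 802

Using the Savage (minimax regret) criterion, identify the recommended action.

Column bests: θ=842, φ=842, ψ=852, ω=862, ξ=852.
I regrets: 0, 70, 70, 80, 60 → max 80
II regrets: 70, 0, 50, 60, 50 → max 70
III regrets: 40, 0, 0, 0, 0 → max 40
IV regrets: 40, 70, 10, 50, 40 → max 70
Smallest max regret = 40 → III.

III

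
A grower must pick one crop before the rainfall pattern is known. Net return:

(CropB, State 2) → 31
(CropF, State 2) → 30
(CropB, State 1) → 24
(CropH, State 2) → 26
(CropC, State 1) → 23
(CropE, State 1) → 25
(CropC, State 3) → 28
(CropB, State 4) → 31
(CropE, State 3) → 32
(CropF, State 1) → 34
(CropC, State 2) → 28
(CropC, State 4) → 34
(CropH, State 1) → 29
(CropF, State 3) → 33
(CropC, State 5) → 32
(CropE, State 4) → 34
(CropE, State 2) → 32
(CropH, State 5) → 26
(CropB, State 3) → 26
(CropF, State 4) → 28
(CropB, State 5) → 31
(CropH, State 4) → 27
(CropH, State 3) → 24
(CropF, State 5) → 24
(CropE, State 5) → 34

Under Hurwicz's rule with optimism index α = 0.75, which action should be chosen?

CropE

CropH: 0.75·29 + 0.25·24 = 27.75
CropE: 0.75·34 + 0.25·25 = 31.75
CropC: 0.75·34 + 0.25·23 = 31.25
CropB: 0.75·31 + 0.25·24 = 29.25
CropF: 0.75·34 + 0.25·24 = 31.5
Highest Hurwicz score = 31.75 → CropE.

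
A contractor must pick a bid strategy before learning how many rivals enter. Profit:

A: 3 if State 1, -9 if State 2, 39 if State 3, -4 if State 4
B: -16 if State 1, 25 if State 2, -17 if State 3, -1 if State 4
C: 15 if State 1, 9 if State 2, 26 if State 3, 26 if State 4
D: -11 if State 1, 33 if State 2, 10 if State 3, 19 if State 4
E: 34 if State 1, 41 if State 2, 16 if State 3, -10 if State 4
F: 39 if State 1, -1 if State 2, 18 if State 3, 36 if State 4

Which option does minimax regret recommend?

Column bests: State 1=39, State 2=41, State 3=39, State 4=36.
A regrets: 36, 50, 0, 40 → max 50
B regrets: 55, 16, 56, 37 → max 56
C regrets: 24, 32, 13, 10 → max 32
D regrets: 50, 8, 29, 17 → max 50
E regrets: 5, 0, 23, 46 → max 46
F regrets: 0, 42, 21, 0 → max 42
Smallest max regret = 32 → C.

C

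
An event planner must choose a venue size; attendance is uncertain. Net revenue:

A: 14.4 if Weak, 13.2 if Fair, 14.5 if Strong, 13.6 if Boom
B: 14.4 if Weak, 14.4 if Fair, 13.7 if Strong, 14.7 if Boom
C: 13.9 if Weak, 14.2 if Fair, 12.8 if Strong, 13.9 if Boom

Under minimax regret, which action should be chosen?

Column bests: Weak=14.4, Fair=14.4, Strong=14.5, Boom=14.7.
A regrets: 0.0, 1.2, 0.0, 1.1 → max 1.2
B regrets: 0.0, 0.0, 0.8, 0.0 → max 0.8
C regrets: 0.5, 0.2, 1.7, 0.8 → max 1.7
Smallest max regret = 0.8 → B.

B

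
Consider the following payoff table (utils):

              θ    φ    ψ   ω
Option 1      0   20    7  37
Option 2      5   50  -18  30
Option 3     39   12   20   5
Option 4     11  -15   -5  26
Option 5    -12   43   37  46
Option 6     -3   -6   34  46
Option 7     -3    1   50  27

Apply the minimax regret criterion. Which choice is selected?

Column bests: θ=39, φ=50, ψ=50, ω=46.
Option 1 regrets: 39, 30, 43, 9 → max 43
Option 2 regrets: 34, 0, 68, 16 → max 68
Option 3 regrets: 0, 38, 30, 41 → max 41
Option 4 regrets: 28, 65, 55, 20 → max 65
Option 5 regrets: 51, 7, 13, 0 → max 51
Option 6 regrets: 42, 56, 16, 0 → max 56
Option 7 regrets: 42, 49, 0, 19 → max 49
Smallest max regret = 41 → Option 3.

Option 3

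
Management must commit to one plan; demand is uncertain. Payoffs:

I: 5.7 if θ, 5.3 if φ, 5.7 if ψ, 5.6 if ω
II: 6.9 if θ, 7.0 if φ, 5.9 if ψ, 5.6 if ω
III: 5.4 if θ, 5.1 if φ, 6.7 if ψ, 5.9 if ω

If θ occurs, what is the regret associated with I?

Best payoff under θ is 6.9.
Regret = 6.9 − 5.7 = 1.2.

1.2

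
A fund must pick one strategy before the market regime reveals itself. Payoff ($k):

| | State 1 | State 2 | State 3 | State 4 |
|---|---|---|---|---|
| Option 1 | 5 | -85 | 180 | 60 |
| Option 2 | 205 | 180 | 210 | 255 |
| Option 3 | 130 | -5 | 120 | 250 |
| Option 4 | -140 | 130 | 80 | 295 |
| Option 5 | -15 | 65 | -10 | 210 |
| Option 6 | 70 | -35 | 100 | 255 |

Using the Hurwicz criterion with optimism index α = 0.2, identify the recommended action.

Option 2

Option 1: 0.2·180 + 0.8·(-85) = -32
Option 2: 0.2·255 + 0.8·180 = 195
Option 3: 0.2·250 + 0.8·(-5) = 46
Option 4: 0.2·295 + 0.8·(-140) = -53
Option 5: 0.2·210 + 0.8·(-15) = 30
Option 6: 0.2·255 + 0.8·(-35) = 23
Highest Hurwicz score = 195 → Option 2.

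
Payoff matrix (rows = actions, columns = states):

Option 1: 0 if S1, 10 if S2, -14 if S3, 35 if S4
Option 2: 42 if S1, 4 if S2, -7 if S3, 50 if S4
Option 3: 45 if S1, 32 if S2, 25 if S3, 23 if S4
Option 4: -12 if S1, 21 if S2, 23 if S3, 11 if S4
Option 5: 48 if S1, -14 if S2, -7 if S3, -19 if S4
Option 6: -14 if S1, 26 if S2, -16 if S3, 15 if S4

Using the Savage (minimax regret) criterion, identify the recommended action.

Option 3

Column bests: S1=48, S2=32, S3=25, S4=50.
Option 1 regrets: 48, 22, 39, 15 → max 48
Option 2 regrets: 6, 28, 32, 0 → max 32
Option 3 regrets: 3, 0, 0, 27 → max 27
Option 4 regrets: 60, 11, 2, 39 → max 60
Option 5 regrets: 0, 46, 32, 69 → max 69
Option 6 regrets: 62, 6, 41, 35 → max 62
Smallest max regret = 27 → Option 3.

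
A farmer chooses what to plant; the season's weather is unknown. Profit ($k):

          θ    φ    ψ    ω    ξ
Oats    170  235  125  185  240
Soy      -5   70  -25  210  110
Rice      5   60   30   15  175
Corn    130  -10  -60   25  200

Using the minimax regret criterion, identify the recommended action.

Column bests: θ=170, φ=235, ψ=125, ω=210, ξ=240.
Oats regrets: 0, 0, 0, 25, 0 → max 25
Soy regrets: 175, 165, 150, 0, 130 → max 175
Rice regrets: 165, 175, 95, 195, 65 → max 195
Corn regrets: 40, 245, 185, 185, 40 → max 245
Smallest max regret = 25 → Oats.

Oats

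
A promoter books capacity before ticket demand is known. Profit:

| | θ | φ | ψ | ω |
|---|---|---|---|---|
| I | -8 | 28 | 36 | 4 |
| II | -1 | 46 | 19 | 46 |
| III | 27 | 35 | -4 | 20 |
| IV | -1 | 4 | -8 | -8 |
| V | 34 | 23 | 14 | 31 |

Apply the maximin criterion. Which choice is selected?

Row minima: I=-8, II=-1, III=-4, IV=-8, V=14
Best worst-case = 14 → V.

V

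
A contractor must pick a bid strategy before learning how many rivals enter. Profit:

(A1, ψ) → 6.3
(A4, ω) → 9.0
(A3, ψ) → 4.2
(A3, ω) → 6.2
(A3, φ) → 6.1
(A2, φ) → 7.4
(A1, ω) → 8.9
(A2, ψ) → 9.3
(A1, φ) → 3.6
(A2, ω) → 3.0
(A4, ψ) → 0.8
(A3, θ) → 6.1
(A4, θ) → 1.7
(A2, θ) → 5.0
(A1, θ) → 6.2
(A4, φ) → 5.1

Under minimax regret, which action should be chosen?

A1

Column bests: θ=6.2, φ=7.4, ψ=9.3, ω=9.0.
A1 regrets: 0.0, 3.8, 3.0, 0.1 → max 3.8
A2 regrets: 1.2, 0.0, 0.0, 6.0 → max 6.0
A3 regrets: 0.1, 1.3, 5.1, 2.8 → max 5.1
A4 regrets: 4.5, 2.3, 8.5, 0.0 → max 8.5
Smallest max regret = 3.8 → A1.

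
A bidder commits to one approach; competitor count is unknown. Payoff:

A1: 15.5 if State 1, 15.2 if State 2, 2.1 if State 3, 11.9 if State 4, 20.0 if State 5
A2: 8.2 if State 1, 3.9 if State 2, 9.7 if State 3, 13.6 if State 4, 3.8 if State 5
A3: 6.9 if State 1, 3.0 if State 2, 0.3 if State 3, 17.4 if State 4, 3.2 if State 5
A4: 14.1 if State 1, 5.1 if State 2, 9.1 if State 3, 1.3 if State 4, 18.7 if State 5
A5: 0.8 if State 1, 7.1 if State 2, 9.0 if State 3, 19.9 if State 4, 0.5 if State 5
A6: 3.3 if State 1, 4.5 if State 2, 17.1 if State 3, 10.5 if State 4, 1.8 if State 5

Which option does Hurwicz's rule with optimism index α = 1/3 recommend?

A1: 1/3·20.0 + 2/3·2.1 = 121/15
A2: 1/3·13.6 + 2/3·3.8 = 106/15
A3: 1/3·17.4 + 2/3·0.3 = 6
A4: 1/3·18.7 + 2/3·1.3 = 7.1
A5: 1/3·19.9 + 2/3·0.5 = 209/30
A6: 1/3·17.1 + 2/3·1.8 = 6.9
Highest Hurwicz score = 121/15 → A1.

A1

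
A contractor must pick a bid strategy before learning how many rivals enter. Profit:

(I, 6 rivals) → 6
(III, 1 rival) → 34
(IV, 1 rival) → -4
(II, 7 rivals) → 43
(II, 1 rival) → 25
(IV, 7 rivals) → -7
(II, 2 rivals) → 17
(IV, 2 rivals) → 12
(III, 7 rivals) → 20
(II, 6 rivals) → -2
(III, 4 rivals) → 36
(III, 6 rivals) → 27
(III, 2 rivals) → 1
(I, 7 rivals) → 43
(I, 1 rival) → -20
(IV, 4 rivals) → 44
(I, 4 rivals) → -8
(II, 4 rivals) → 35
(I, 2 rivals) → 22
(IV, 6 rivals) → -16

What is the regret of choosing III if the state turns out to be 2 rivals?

Best payoff under 2 rivals is 22.
Regret = 22 − 1 = 21.

21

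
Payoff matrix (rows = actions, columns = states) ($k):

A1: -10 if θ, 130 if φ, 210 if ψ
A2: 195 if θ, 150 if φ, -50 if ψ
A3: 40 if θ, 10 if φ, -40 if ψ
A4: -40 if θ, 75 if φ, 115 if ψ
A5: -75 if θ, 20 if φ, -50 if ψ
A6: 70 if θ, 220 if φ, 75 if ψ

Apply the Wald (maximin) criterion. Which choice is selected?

A6

Row minima: A1=-10, A2=-50, A3=-40, A4=-40, A5=-75, A6=70
Best worst-case = 70 → A6.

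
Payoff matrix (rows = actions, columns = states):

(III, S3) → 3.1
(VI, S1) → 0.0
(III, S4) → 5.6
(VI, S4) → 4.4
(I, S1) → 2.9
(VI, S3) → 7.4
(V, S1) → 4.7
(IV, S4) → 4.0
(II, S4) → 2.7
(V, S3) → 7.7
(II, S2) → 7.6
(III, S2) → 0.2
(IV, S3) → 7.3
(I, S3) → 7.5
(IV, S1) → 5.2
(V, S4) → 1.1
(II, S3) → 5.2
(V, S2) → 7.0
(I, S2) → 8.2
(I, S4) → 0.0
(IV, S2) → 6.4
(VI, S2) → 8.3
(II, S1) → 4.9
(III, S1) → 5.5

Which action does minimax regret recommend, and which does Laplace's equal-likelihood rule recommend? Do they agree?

Column bests: S1=5.5, S2=8.3, S3=7.7, S4=5.6.
I regrets: 2.6, 0.1, 0.2, 5.6 → max 5.6
II regrets: 0.6, 0.7, 2.5, 2.9 → max 2.9
III regrets: 0.0, 8.1, 4.6, 0.0 → max 8.1
IV regrets: 0.3, 1.9, 0.4, 1.6 → max 1.9
V regrets: 0.8, 1.3, 0.0, 4.5 → max 4.5
VI regrets: 5.5, 0.0, 0.3, 1.2 → max 5.5
Smallest max regret = 1.9 → IV.
Row averages: I=4.65, II=5.1, III=3.6, IV=5.725, V=5.125, VI=5.025
Highest average = 5.725 → IV.

minimax regret → IV; laplace → IV (agree)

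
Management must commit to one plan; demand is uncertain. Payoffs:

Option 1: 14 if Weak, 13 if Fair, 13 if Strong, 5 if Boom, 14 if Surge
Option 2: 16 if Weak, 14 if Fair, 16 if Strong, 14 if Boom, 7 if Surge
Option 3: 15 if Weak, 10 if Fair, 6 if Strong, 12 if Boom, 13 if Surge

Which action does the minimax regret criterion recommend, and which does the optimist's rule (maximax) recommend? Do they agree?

Column bests: Weak=16, Fair=14, Strong=16, Boom=14, Surge=14.
Option 1 regrets: 2, 1, 3, 9, 0 → max 9
Option 2 regrets: 0, 0, 0, 0, 7 → max 7
Option 3 regrets: 1, 4, 10, 2, 1 → max 10
Smallest max regret = 7 → Option 2.
Row maxima: Option 1=14, Option 2=16, Option 3=15
Best best-case = 16 → Option 2.

minimax regret → Option 2; maximax → Option 2 (agree)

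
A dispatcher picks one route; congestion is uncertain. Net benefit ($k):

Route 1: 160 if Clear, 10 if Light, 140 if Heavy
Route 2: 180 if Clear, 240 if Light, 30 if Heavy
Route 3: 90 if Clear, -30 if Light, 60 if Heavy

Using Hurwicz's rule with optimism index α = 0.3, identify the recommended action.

Route 2

Route 1: 0.3·160 + 0.7·10 = 55
Route 2: 0.3·240 + 0.7·30 = 93
Route 3: 0.3·90 + 0.7·(-30) = 6
Highest Hurwicz score = 93 → Route 2.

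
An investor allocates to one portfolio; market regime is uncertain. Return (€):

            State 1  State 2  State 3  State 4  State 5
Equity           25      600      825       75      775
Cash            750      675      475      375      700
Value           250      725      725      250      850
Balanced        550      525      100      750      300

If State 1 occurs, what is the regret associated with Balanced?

200

Best payoff under State 1 is 750.
Regret = 750 − 550 = 200.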